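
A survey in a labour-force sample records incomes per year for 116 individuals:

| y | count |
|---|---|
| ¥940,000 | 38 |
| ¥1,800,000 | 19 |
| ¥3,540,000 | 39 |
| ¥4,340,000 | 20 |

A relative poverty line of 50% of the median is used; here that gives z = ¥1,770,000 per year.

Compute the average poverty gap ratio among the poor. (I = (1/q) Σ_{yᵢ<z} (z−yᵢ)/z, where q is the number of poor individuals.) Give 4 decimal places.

0.4689

Below the line: 38×¥940,000 (q = 38 of N = 116).
Shortfall ratios (z−y)/z: 0.4689 (×38); sum = 17.819209.
The income-gap ratio divides by q (the poor only): 17.819209 / 38 = 0.4689.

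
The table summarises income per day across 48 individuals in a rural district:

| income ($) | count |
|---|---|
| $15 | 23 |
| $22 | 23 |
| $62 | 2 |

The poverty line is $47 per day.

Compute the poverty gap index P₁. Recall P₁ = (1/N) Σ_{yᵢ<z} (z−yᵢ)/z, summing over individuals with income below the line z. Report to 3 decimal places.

0.581

Poor units: 23×$15, 23×$22 (q = 46 of N = 48).
Gap ratios (z−y)/z: (47−15)/47 = 0.6809 (×23); (47−22)/47 = 0.5319 (×23).
Σ = 27.893617. Dividing by the full population N = 48 gives P₁ = 0.581.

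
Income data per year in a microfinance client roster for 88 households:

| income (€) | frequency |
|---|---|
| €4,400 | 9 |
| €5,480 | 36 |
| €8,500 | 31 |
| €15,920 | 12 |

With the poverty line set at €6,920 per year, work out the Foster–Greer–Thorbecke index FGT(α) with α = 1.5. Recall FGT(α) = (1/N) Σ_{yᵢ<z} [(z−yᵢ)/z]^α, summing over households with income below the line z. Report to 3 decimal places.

Below the line: 9×€4,400, 36×€5,480 (q = 45 of N = 88).
Shortfall ratios: (6920−4400)/6920 = 0.3642 (×9); (6920−5480)/6920 = 0.2081 (×36).
Raised to α = 1.5: 0.21976 (×9); 0.09493 (×36).
Sum = 5.395140; FGT(1.5) = 5.395140 / 88 = 0.061.

0.061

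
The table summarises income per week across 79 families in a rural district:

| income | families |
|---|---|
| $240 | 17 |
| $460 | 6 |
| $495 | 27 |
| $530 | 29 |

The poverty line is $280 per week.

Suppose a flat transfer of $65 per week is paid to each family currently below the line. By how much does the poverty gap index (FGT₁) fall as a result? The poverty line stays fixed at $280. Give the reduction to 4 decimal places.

Before: below the line — 17×$240; poverty gap index (FGT₁) = 0.030741.
After the $65 transfer: below the line — none; poverty gap index (FGT₁) = 0.000000.
Reduction = 0.030741 − 0.000000 = 0.0307.

0.0307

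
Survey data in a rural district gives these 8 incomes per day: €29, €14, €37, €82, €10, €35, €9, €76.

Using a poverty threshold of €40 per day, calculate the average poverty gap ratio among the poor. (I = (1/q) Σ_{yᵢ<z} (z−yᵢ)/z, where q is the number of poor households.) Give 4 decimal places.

0.4417

Incomes under z: €9, €10, €14, €29, €35, €37 (q = 6 of N = 8).
Relative gaps: 0.7750, 0.7500, 0.6500, 0.2750, 0.1250, 0.0750; sum = 2.650000.
I averages over the q = 6 poor units only: 2.650000 / 6 = 0.4417.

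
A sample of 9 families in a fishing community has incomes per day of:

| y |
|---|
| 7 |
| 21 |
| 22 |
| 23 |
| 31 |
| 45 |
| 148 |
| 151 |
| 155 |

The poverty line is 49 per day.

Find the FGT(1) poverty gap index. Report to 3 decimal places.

Below the line: 7, 21, 22, 23, 31, 45 (q = 6 of N = 9).
Gap ratios (z−y)/z: (49−7)/49 = 0.8571; (49−21)/49 = 0.5714; (49−22)/49 = 0.5510; (49−23)/49 = 0.5306; (49−31)/49 = 0.3673; (49−45)/49 = 0.0816.
Σ = 2.959184. Dividing by the full population N = 9 gives P₁ = 0.329.

0.329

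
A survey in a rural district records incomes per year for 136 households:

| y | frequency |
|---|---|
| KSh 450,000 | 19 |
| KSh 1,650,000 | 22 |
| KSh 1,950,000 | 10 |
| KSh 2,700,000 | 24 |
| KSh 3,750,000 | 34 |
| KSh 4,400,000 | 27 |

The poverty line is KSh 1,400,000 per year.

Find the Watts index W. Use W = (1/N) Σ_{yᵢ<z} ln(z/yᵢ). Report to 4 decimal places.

Below z: 19×KSh 450,000 (q = 19 of N = 136).
Log shortfalls: ln(1400000/450000) = 1.1350 (×19).
W = 21.564619 / 136 = 0.1586.

0.1586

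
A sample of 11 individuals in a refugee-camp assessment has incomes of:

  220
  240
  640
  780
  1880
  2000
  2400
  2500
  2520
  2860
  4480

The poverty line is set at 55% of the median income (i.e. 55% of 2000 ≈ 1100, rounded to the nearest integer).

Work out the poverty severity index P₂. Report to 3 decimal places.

0.137

Below the line: 220, 240, 640, 780 (q = 4 of N = 11).
Shortfall ratios: (1100−220)/1100 = 0.8000; (1100−240)/1100 = 0.7818; (1100−640)/1100 = 0.4182; (1100−780)/1100 = 0.2909.
Squared: 0.6400; 0.6112; 0.1749; 0.0846.
Sum = 1.510744; P₂ = 1.510744 / 11 = 0.137.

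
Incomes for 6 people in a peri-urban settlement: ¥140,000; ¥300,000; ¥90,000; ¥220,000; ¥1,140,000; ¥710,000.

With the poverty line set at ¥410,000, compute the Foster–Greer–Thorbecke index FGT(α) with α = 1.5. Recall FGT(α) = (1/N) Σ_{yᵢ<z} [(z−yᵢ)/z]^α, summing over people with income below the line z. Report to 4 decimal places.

Poor units: ¥90,000, ¥140,000, ¥220,000, ¥300,000 (q = 4 of N = 6).
Shortfall ratios: (410000−90000)/410000 = 0.7805; (410000−140000)/410000 = 0.6585; (410000−220000)/410000 = 0.4634; (410000−300000)/410000 = 0.2683.
Raised to α = 1.5: 0.68952; 0.53440; 0.31547; 0.13897.
Sum = 1.678363; FGT(1.5) = 1.678363 / 6 = 0.2797.

0.2797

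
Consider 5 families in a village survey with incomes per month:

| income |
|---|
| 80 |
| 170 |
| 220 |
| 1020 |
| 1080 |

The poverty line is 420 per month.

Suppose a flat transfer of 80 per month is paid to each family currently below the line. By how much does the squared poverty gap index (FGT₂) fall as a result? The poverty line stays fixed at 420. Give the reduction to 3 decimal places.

Before: below the line — 80, 170, 220; squared poverty gap index (FGT₂) = 0.24728.
After the 80 transfer: below the line — 160, 250, 300; squared poverty gap index (FGT₂) = 0.12574.
Reduction = 0.24728 − 0.12574 = 0.122.

0.122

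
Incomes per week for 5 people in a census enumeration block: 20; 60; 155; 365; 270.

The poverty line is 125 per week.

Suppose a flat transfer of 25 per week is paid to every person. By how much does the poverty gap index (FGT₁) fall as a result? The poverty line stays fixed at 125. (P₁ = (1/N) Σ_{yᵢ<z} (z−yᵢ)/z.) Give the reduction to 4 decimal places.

0.0800

Before: below the line — 20, 60; poverty gap index (FGT₁) = 0.272000.
After the 25 transfer: below the line — 45, 85; poverty gap index (FGT₁) = 0.192000.
Reduction = 0.272000 − 0.192000 = 0.0800.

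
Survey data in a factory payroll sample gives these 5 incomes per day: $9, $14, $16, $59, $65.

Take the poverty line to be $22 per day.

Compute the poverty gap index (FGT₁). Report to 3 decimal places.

Poor units: $9, $14, $16 (q = 3 of N = 5).
Gap ratios (z−y)/z: (22−9)/22 = 0.5909; (22−14)/22 = 0.3636; (22−16)/22 = 0.2727.
Σ = 1.227273. Dividing by the full population N = 5 gives P₁ = 0.245.

0.245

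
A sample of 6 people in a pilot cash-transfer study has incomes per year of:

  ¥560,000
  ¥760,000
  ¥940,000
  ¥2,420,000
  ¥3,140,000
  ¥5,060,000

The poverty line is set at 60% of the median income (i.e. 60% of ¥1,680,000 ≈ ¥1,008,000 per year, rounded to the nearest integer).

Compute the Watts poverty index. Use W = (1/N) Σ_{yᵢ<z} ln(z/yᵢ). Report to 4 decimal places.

0.1567

Below z: ¥560,000, ¥760,000, ¥940,000 (q = 3 of N = 6).
Log shortfalls: ln(1008000/560000) = 0.5878; ln(1008000/760000) = 0.2824; ln(1008000/940000) = 0.0698.
W = 0.940035 / 6 = 0.1567.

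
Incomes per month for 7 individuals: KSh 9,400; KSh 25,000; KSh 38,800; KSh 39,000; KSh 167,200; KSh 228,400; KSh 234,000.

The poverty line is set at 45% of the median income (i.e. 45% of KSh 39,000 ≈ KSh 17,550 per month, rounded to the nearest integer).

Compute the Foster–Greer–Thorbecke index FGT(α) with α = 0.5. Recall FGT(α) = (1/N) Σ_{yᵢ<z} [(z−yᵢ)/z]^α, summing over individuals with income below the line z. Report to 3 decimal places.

0.097

Below z: KSh 9,400 (q = 1 of N = 7).
Normalized shortfalls: (17550−9400)/17550 = 0.4644.
Raised to α = 0.5: 0.68146.
Sum = 0.681460; FGT(0.5) = 0.681460 / 7 = 0.097.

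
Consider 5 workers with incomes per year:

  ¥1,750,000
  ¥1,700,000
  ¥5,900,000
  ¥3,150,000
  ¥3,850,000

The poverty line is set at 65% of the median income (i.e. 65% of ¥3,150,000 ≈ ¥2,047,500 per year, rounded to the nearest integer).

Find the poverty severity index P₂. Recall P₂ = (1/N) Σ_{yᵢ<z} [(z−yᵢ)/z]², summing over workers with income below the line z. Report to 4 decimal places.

Below z: ¥1,700,000, ¥1,750,000 (q = 2 of N = 5).
Relative gaps: (2047500−1700000)/2047500 = 0.1697; (2047500−1750000)/2047500 = 0.1453.
Squared: 0.0288; 0.0211.
Sum = 0.049916; P₂ = 0.049916 / 5 = 0.0100.

0.0100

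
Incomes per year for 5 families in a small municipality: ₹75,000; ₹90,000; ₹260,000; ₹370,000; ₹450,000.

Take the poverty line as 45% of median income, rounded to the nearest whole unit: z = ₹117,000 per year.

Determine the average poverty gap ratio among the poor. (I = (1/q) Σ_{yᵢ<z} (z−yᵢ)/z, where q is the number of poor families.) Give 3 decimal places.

0.295

Below the line: ₹75,000, ₹90,000 (q = 2 of N = 5).
Shortfall ratios (z−y)/z: 0.3590, 0.2308; sum = 0.589744.
The income-gap ratio divides by q (the poor only): 0.589744 / 2 = 0.295.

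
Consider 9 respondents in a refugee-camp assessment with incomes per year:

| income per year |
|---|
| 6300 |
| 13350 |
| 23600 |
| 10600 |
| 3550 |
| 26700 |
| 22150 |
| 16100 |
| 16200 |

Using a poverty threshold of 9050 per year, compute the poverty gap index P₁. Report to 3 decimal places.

Incomes under z: 3550, 6300 (q = 2 of N = 9).
Normalized shortfalls: (9050−3550)/9050 = 0.6077; (9050−6300)/9050 = 0.3039.
Σ = 0.911602. Dividing by the full population N = 9 gives P₁ = 0.101.

0.101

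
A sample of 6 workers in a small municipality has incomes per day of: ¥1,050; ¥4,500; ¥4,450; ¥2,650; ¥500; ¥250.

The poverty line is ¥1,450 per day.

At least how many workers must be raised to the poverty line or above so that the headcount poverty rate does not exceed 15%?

3 of the 6 workers are poor, so H = 3/6 = 0.500.
A headcount ratio of at most 15% allows at most ⌊0.15 × 6⌋ = 0 poor workers.
So at least 3 − 0 = 3 must be lifted.

3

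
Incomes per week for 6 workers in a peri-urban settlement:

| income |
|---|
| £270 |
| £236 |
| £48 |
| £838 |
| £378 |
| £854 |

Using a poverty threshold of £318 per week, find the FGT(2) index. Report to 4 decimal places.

Incomes under z: £48, £236, £270 (q = 3 of N = 6).
Relative gaps: (318−48)/318 = 0.8491; (318−236)/318 = 0.2579; (318−270)/318 = 0.1509.
Squared: 0.7209; 0.0665; 0.0228.
Sum = 0.810174; P₂ = 0.810174 / 6 = 0.1350.

0.1350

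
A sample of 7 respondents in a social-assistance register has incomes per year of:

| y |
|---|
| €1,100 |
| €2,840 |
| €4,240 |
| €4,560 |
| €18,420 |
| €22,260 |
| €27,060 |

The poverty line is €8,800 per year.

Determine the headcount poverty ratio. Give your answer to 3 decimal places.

4 of the 7 respondents have income below €8,800.
H = 4/7 = 0.571.

0.571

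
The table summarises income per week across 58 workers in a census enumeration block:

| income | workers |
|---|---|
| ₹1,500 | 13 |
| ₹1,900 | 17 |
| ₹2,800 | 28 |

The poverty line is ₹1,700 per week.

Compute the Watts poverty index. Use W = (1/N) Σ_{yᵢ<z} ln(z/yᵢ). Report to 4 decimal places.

Below the line: 13×₹1,500 (q = 13 of N = 58).
Log gaps: ln(1700/1500) = 0.1252 (×13).
W = 1.627121 / 58 = 0.0281.

0.0281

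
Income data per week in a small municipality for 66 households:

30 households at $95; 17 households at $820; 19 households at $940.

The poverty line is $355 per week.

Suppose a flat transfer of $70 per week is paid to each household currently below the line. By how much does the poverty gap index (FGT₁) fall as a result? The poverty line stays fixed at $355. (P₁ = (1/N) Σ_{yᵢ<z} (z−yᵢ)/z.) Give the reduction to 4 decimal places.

Before: below the line — 30×$95; poverty gap index (FGT₁) = 0.332907.
After the $70 transfer: below the line — 30×$165; poverty gap index (FGT₁) = 0.243278.
Reduction = 0.332907 − 0.243278 = 0.0896.

0.0896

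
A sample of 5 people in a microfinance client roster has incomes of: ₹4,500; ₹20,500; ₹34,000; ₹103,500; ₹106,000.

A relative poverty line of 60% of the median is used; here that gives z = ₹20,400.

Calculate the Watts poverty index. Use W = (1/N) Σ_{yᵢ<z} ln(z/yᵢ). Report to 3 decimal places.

0.302

Incomes under z: ₹4,500 (q = 1 of N = 5).
ln(z/y) terms: ln(20400/4500) = 1.5115.
W = 1.511458 / 5 = 0.302.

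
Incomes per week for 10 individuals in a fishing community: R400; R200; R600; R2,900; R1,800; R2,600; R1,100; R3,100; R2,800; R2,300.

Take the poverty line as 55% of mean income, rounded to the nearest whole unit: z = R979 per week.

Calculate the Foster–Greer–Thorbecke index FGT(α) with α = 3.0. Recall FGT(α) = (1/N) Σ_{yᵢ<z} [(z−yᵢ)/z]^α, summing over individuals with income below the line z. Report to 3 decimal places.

0.077

Below the line: R200, R400, R600 (q = 3 of N = 10).
Normalized shortfalls: (979−200)/979 = 0.7957; (979−400)/979 = 0.5914; (979−600)/979 = 0.3871.
Raised to α = 3.0: 0.50381; 0.20687; 0.05802.
Sum = 0.768691; FGT(3.0) = 0.768691 / 10 = 0.077.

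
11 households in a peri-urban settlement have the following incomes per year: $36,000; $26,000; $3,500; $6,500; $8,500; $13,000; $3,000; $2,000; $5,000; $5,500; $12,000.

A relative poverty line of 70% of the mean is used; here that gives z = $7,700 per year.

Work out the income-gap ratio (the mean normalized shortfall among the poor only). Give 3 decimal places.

Poor units: $2,000, $3,000, $3,500, $5,000, $5,500, $6,500 (q = 6 of N = 11).
Relative gaps: 0.7403, 0.6104, 0.5455, 0.3506, 0.2857, 0.1558; sum = 2.688312.
I averages over the q = 6 poor units only: 2.688312 / 6 = 0.448.

0.448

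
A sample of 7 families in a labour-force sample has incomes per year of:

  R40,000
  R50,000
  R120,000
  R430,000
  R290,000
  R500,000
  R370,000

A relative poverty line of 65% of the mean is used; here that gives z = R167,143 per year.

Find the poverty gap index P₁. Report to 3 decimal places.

Poor units: R40,000, R50,000, R120,000 (q = 3 of N = 7).
Gap ratios (z−y)/z: (167143−40000)/167143 = 0.7607; (167143−50000)/167143 = 0.7009; (167143−120000)/167143 = 0.2821.
Sum of shortfalls = 1.743591; P₁ averages over all N: 1.743591 / 7 = 0.249.

0.249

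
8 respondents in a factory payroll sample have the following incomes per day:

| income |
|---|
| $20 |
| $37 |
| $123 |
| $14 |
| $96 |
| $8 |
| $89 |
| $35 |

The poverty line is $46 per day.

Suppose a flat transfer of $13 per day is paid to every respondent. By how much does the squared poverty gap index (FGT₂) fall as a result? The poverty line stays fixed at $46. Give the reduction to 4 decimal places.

Before: below the line — $8, $14, $20, $35, $37; squared poverty gap index (FGT₂) = 0.197661.
After the $13 transfer: below the line — $21, $27, $33; squared poverty gap index (FGT₂) = 0.068230.
Reduction = 0.197661 − 0.068230 = 0.1294.

0.1294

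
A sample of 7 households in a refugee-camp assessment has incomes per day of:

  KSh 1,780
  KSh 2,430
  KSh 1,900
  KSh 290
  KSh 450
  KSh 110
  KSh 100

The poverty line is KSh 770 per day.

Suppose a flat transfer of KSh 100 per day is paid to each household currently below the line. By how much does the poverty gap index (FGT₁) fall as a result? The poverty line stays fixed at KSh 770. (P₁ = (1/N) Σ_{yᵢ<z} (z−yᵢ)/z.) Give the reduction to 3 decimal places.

Before: below the line — KSh 100, KSh 110, KSh 290, KSh 450; poverty gap index (FGT₁) = 0.39518.
After the KSh 100 transfer: below the line — KSh 200, KSh 210, KSh 390, KSh 550; poverty gap index (FGT₁) = 0.32096.
Reduction = 0.39518 − 0.32096 = 0.074.

0.074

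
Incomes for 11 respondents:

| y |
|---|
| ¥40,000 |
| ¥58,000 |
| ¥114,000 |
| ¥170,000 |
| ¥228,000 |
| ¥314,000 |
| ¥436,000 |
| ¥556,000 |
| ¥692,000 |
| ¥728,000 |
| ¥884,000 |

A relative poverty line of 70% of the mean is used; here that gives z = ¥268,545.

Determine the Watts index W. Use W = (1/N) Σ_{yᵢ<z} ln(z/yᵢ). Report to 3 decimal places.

Below z: ¥40,000, ¥58,000, ¥114,000, ¥170,000, ¥228,000 (q = 5 of N = 11).
ln(z/y) terms: ln(268545/40000) = 1.9041; ln(268545/58000) = 1.5326; ln(268545/114000) = 0.8568; ln(268545/170000) = 0.4572; ln(268545/228000) = 0.1637.
W = 4.914428 / 11 = 0.447.

0.447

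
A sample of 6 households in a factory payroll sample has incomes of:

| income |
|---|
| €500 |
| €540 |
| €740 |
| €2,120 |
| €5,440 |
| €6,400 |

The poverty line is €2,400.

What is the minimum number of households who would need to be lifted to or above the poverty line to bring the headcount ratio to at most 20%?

3

4 of the 6 households are poor, so H = 4/6 = 0.667.
A headcount ratio of at most 20% allows at most ⌊0.20 × 6⌋ = 1 poor households.
So at least 4 − 1 = 3 must be lifted.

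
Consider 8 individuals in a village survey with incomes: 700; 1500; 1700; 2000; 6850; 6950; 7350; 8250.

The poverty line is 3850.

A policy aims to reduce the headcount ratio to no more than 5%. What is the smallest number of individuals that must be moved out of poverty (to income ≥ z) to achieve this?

4 of the 8 individuals are poor, so H = 4/8 = 0.500.
A headcount ratio of at most 5% allows at most ⌊0.05 × 8⌋ = 0 poor individuals.
So at least 4 − 0 = 4 must be lifted.

4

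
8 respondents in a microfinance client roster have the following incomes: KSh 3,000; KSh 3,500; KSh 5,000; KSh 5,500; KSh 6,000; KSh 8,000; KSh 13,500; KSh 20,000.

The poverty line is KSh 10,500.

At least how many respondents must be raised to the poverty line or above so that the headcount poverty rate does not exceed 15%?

Currently q = 6 of N = 8 are below the line (H = 0.750).
A headcount ratio of at most 15% allows at most ⌊0.15 × 8⌋ = 1 poor respondents.
So at least 6 − 1 = 5 must be lifted.

5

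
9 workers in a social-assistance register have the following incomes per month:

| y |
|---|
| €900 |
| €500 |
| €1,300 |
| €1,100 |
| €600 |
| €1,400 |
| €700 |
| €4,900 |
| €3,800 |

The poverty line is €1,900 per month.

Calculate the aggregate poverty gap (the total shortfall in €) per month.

€6,800

Poor units: €500, €600, €700, €900, €1,100, €1,300, €1,400 (q = 7 of N = 9).
Individual gaps: 1900−500 = 1400; 1900−600 = 1300; 1900−700 = 1200; 1900−900 = 1000; 1900−1100 = 800; 1900−1300 = 600; 1900−1400 = 500.
Aggregate gap = €6,800.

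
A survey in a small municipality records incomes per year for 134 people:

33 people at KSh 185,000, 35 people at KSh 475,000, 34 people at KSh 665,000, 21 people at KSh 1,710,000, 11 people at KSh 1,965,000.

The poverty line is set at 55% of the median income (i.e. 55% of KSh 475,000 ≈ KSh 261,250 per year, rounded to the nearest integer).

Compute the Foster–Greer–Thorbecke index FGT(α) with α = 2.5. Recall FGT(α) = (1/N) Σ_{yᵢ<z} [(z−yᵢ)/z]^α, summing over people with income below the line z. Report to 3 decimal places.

Poor units: 33×KSh 185,000 (q = 33 of N = 134).
Normalized shortfalls: (261250−185000)/261250 = 0.2919 (×33).
Raised to α = 2.5: 0.04602 (×33).
Sum = 1.518703; FGT(2.5) = 1.518703 / 134 = 0.011.

0.011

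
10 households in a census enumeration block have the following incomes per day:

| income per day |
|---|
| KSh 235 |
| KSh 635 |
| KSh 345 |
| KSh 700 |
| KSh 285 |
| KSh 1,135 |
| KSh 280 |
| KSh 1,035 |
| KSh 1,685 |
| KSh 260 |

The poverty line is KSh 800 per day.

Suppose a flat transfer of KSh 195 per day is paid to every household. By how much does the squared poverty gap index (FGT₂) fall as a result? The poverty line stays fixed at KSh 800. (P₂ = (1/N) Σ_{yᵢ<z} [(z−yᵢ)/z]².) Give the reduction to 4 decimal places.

Before: below the line — KSh 235, KSh 260, KSh 280, KSh 285, KSh 345, KSh 635, KSh 700; squared poverty gap index (FGT₂) = 0.217297.
After the KSh 195 transfer: below the line — KSh 430, KSh 455, KSh 475, KSh 480, KSh 540; squared poverty gap index (FGT₂) = 0.083055.
Reduction = 0.217297 − 0.083055 = 0.1342.

0.1342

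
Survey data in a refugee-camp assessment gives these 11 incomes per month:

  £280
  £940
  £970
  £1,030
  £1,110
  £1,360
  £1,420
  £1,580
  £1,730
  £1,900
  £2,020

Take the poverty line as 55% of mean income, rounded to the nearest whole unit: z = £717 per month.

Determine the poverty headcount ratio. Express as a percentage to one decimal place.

1 of the 11 respondents have income below £717.
H = 1/11 = 9.1%.

9.1%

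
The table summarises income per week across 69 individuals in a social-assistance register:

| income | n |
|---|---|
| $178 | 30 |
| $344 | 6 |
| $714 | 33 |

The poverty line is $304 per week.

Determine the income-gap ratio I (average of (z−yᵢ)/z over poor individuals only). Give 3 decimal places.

Below the line: 30×$178 (q = 30 of N = 69).
Relative gaps: 0.4145 (×30); sum = 12.434211.
The income-gap ratio divides by q (the poor only): 12.434211 / 30 = 0.414.

0.414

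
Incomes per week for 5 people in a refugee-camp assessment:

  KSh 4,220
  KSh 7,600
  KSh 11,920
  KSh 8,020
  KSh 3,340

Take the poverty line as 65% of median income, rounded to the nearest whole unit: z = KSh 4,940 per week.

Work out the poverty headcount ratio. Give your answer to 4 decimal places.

0.4000

2 of the 5 people have income below KSh 4,940.
H = 2/5 = 0.4000.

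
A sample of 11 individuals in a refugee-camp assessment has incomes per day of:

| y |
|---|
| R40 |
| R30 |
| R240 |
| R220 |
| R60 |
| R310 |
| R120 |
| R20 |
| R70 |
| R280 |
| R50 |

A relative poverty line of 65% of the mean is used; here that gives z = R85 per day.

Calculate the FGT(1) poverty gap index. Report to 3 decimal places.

Incomes under z: R20, R30, R40, R50, R60, R70 (q = 6 of N = 11).
Normalized shortfalls: (85−20)/85 = 0.7647; (85−30)/85 = 0.6471; (85−40)/85 = 0.5294; (85−50)/85 = 0.4118; (85−60)/85 = 0.2941; (85−70)/85 = 0.1765.
Σ = 2.823529. Dividing by the full population N = 11 gives P₁ = 0.257.

0.257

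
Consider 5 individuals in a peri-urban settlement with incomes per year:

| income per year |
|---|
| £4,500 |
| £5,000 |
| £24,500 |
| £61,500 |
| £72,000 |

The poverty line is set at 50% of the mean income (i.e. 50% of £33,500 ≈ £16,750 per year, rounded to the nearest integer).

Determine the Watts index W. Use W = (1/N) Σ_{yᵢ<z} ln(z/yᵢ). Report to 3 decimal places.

0.505

Poor units: £4,500, £5,000 (q = 2 of N = 5).
Log shortfalls: ln(16750/4500) = 1.3143; ln(16750/5000) = 1.2090.
W = 2.523281 / 5 = 0.505.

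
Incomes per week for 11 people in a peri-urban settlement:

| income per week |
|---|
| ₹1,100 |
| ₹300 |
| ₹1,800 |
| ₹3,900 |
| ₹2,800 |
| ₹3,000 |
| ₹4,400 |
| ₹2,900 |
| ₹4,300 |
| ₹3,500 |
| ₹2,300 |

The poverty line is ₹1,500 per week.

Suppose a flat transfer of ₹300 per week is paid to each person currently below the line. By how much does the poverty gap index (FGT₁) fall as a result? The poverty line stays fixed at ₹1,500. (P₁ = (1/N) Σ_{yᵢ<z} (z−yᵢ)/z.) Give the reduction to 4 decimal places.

0.0364

Before: below the line — ₹300, ₹1,100; poverty gap index (FGT₁) = 0.096970.
After the ₹300 transfer: below the line — ₹600, ₹1,400; poverty gap index (FGT₁) = 0.060606.
Reduction = 0.096970 − 0.060606 = 0.0364.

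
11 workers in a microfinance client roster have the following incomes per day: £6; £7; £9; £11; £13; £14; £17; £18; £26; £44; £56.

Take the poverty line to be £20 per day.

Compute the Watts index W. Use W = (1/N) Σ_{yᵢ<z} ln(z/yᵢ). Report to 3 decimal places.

0.428

Poor units: £6, £7, £9, £11, £13, £14, £17, £18 (q = 8 of N = 11).
ln(z/y) terms: ln(20/6) = 1.2040; ln(20/7) = 1.0498; ln(20/9) = 0.7985; ln(20/11) = 0.5978; ln(20/13) = 0.4308; ln(20/14) = 0.3567; ln(20/17) = 0.1625; ln(20/18) = 0.1054.
W = 4.705477 / 11 = 0.428.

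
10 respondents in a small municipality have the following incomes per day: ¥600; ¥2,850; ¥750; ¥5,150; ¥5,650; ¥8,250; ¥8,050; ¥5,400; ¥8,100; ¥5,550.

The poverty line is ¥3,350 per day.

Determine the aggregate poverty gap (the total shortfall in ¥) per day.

¥5,850

Incomes under z: ¥600, ¥750, ¥2,850 (q = 3 of N = 10).
Individual gaps: 3350−600 = 2750; 3350−750 = 2600; 3350−2850 = 500.
Aggregate gap = ¥5,850.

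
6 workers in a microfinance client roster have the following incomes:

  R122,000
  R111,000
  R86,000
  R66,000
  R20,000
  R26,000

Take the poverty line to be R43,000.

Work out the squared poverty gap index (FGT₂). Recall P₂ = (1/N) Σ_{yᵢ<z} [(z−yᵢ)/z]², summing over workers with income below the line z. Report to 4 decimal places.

0.0737

Poor units: R20,000, R26,000 (q = 2 of N = 6).
Gap ratios (z−y)/z: (43000−20000)/43000 = 0.5349; (43000−26000)/43000 = 0.3953.
Squared: 0.2861; 0.1563.
Sum = 0.442401; P₂ = 0.442401 / 6 = 0.0737.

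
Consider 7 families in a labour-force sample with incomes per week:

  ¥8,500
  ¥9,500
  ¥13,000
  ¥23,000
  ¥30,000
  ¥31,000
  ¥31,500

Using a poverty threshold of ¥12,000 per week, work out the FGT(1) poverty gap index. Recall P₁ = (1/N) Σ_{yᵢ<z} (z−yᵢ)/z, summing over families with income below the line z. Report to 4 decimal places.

Below the line: ¥8,500, ¥9,500 (q = 2 of N = 7).
Shortfall ratios: (12000−8500)/12000 = 0.2917; (12000−9500)/12000 = 0.2083.
Sum of shortfalls = 0.500000; P₁ averages over all N: 0.500000 / 7 = 0.0714.

0.0714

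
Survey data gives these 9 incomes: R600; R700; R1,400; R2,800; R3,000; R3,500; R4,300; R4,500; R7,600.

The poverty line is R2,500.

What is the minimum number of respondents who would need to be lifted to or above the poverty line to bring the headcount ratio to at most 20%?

Currently q = 3 of N = 9 are below the line (H = 0.333).
A headcount ratio of at most 20% allows at most ⌊0.20 × 9⌋ = 1 poor respondents.
So at least 3 − 1 = 2 must be lifted.

2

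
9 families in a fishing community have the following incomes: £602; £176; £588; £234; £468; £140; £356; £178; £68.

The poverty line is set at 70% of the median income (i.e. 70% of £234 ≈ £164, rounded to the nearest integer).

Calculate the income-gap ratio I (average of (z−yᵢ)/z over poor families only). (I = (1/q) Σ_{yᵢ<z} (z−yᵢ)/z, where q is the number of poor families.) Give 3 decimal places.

Below the line: £68, £140 (q = 2 of N = 9).
Relative gaps: 0.5854, 0.1463; sum = 0.731707.
The income-gap ratio divides by q (the poor only): 0.731707 / 2 = 0.366.

0.366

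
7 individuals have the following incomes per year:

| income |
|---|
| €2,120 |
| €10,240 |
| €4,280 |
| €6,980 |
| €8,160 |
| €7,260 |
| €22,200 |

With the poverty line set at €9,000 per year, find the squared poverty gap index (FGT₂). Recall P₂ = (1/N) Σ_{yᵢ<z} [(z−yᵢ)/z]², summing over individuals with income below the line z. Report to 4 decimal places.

Below the line: €2,120, €4,280, €6,980, €7,260, €8,160 (q = 5 of N = 7).
Relative gaps: (9000−2120)/9000 = 0.7644; (9000−4280)/9000 = 0.5244; (9000−6980)/9000 = 0.2244; (9000−7260)/9000 = 0.1933; (9000−8160)/9000 = 0.0933.
Squared: 0.5844; 0.2750; 0.0504; 0.0374; 0.0087.
Sum = 0.955881; P₂ = 0.955881 / 7 = 0.1366.

0.1366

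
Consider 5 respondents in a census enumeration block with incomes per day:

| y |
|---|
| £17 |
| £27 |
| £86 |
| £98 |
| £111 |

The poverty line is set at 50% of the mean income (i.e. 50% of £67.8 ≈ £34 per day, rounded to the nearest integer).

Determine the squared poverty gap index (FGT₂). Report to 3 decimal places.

Below z: £17, £27 (q = 2 of N = 5).
Gap ratios (z−y)/z: (34−17)/34 = 0.5000; (34−27)/34 = 0.2059.
Squared: 0.2500; 0.0424.
Sum = 0.292388; P₂ = 0.292388 / 5 = 0.058.

0.058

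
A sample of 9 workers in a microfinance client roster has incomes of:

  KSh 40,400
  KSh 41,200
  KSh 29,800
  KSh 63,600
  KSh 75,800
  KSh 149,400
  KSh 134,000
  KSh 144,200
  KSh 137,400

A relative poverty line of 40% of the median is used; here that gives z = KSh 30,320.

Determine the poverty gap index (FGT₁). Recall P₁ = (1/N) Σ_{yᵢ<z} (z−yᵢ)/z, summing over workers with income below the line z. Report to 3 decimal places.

Below z: KSh 29,800 (q = 1 of N = 9).
Shortfall ratios: (30320−29800)/30320 = 0.0172.
Sum of shortfalls = 0.017150; P₁ averages over all N: 0.017150 / 9 = 0.002.

0.002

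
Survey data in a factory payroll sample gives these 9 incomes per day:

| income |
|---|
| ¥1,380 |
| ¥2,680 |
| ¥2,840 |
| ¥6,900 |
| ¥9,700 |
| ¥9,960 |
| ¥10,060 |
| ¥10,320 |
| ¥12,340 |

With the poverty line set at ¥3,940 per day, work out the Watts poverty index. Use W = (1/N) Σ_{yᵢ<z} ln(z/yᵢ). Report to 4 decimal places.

Below the line: ¥1,380, ¥2,680, ¥2,840 (q = 3 of N = 9).
ln(z/y) terms: ln(3940/1380) = 1.0491; ln(3940/2680) = 0.3854; ln(3940/2840) = 0.3274.
W = 1.761838 / 9 = 0.1958.

0.1958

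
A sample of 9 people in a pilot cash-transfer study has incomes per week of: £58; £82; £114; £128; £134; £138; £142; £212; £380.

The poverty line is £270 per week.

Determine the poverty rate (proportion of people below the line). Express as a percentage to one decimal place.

88.9%

8 of the 9 people have income below £270.
H = 8/9 = 88.9%.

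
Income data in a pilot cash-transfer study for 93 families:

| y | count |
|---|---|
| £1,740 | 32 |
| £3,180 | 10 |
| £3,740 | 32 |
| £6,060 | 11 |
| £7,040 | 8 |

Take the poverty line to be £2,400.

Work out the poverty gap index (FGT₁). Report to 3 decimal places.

Below the line: 32×£1,740 (q = 32 of N = 93).
Gap ratios (z−y)/z: (2400−1740)/2400 = 0.2750 (×32).
Σ = 8.800000. Dividing by the full population N = 93 gives P₁ = 0.095.

0.095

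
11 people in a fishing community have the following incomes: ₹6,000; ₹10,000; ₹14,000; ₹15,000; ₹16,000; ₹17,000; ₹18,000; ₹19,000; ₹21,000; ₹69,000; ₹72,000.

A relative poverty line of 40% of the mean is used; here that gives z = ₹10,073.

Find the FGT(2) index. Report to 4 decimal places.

Poor units: ₹6,000, ₹10,000 (q = 2 of N = 11).
Normalized shortfalls: (10073−6000)/10073 = 0.4043; (10073−10000)/10073 = 0.0072.
Squared: 0.1635; 0.0001.
Sum = 0.163550; P₂ = 0.163550 / 11 = 0.0149.

0.0149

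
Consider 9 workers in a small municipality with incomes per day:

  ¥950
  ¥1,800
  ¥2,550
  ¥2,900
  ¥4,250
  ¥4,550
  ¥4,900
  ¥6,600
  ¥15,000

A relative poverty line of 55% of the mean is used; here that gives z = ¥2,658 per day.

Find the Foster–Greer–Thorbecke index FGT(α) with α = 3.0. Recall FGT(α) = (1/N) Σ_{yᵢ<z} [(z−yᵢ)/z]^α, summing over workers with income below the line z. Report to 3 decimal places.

Below z: ¥950, ¥1,800, ¥2,550 (q = 3 of N = 9).
Shortfall ratios: (2658−950)/2658 = 0.6426; (2658−1800)/2658 = 0.3228; (2658−2550)/2658 = 0.0406.
Raised to α = 3.0: 0.26534; 0.03364; 0.00007.
Sum = 0.299040; FGT(3.0) = 0.299040 / 9 = 0.033.

0.033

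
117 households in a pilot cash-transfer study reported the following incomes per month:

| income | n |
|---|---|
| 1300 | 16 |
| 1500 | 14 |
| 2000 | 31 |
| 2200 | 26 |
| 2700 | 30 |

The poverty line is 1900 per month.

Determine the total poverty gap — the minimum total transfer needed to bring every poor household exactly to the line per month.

15200

Below z: 16×1300, 14×1500 (q = 30 of N = 117).
Individual gaps: 16×(1900−1300) = 9600; 14×(1900−1500) = 5600.
Aggregate gap = 15200.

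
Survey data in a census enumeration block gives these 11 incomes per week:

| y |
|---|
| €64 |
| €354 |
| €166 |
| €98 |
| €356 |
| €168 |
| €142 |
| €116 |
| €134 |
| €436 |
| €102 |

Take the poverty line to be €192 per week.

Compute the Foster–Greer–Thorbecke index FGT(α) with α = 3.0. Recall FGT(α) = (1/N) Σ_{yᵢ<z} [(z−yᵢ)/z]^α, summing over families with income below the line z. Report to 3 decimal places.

Incomes under z: €64, €98, €102, €116, €134, €142, €166, €168 (q = 8 of N = 11).
Gap ratios (z−y)/z: (192−64)/192 = 0.6667; (192−98)/192 = 0.4896; (192−102)/192 = 0.4688; (192−116)/192 = 0.3958; (192−134)/192 = 0.3021; (192−142)/192 = 0.2604; (192−166)/192 = 0.1354; (192−168)/192 = 0.1250.
Raised to α = 3.0: 0.29630; 0.11735; 0.10300; 0.06202; 0.02757; 0.01766; 0.00248; 0.00195.
Sum = 0.628326; FGT(3.0) = 0.628326 / 11 = 0.057.

0.057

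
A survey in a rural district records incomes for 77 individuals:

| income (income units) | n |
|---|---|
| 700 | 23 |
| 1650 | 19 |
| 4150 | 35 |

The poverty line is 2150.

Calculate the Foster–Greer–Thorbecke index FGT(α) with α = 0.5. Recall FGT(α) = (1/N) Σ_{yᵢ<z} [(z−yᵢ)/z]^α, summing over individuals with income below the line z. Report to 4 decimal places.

0.3643

Below z: 23×700, 19×1650 (q = 42 of N = 77).
Relative gaps: (2150−700)/2150 = 0.6744 (×23); (2150−1650)/2150 = 0.2326 (×19).
Raised to α = 0.5: 0.82123 (×23); 0.48224 (×19).
Sum = 28.050902; FGT(0.5) = 28.050902 / 77 = 0.3643.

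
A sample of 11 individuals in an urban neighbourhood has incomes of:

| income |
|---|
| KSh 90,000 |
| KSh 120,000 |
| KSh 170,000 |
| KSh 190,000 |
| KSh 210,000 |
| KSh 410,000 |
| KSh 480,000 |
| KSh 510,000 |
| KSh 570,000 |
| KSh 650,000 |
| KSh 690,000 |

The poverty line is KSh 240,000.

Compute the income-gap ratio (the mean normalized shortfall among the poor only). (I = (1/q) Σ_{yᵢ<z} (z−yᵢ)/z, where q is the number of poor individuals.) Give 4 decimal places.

0.3500

Poor units: KSh 90,000, KSh 120,000, KSh 170,000, KSh 190,000, KSh 210,000 (q = 5 of N = 11).
Relative gaps: 0.6250, 0.5000, 0.2917, 0.2083, 0.1250; sum = 1.750000.
The income-gap ratio divides by q (the poor only): 1.750000 / 5 = 0.3500.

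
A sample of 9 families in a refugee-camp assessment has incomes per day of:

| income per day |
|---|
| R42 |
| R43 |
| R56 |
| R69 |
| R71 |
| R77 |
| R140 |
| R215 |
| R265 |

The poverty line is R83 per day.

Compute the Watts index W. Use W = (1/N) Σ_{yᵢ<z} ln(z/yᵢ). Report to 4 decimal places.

0.2387

Below the line: R42, R43, R56, R69, R71, R77 (q = 6 of N = 9).
Log shortfalls: ln(83/42) = 0.6812; ln(83/43) = 0.6576; ln(83/56) = 0.3935; ln(83/69) = 0.1847; ln(83/71) = 0.1562; ln(83/77) = 0.0750.
W = 2.148230 / 9 = 0.2387.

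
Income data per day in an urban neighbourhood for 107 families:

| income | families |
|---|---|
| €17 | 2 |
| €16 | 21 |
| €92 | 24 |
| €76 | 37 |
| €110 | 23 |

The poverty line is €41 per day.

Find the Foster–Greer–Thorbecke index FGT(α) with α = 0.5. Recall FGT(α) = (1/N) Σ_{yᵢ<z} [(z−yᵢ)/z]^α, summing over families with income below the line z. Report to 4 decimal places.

0.1676

Below z: 21×€16, 2×€17 (q = 23 of N = 107).
Shortfall ratios: (41−16)/41 = 0.6098 (×21); (41−17)/41 = 0.5854 (×2).
Raised to α = 0.5: 0.78087 (×21); 0.76509 (×2).
Sum = 17.928429; FGT(0.5) = 17.928429 / 107 = 0.1676.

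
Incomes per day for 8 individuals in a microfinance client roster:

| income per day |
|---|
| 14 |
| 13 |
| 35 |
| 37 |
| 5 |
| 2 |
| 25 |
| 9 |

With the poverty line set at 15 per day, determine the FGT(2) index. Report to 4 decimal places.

0.1722

Poor units: 2, 5, 9, 13, 14 (q = 5 of N = 8).
Shortfall ratios: (15−2)/15 = 0.8667; (15−5)/15 = 0.6667; (15−9)/15 = 0.4000; (15−13)/15 = 0.1333; (15−14)/15 = 0.0667.
Squared: 0.7511; 0.4444; 0.1600; 0.0178; 0.0044.
Sum = 1.377778; P₂ = 1.377778 / 8 = 0.1722.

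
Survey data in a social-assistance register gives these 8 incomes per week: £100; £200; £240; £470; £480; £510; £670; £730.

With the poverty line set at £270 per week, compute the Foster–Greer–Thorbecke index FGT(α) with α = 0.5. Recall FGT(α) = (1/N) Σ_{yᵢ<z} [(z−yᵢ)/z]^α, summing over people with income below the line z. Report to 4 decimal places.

Below the line: £100, £200, £240 (q = 3 of N = 8).
Relative gaps: (270−100)/270 = 0.6296; (270−200)/270 = 0.2593; (270−240)/270 = 0.1111.
Raised to α = 0.5: 0.79349; 0.50918; 0.33333.
Sum = 1.636000; FGT(0.5) = 1.636000 / 8 = 0.2045.

0.2045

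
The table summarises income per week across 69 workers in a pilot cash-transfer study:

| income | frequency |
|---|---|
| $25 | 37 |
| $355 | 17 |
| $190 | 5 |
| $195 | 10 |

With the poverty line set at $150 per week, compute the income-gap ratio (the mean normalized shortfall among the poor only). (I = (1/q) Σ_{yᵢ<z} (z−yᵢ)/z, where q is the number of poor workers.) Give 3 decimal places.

Poor units: 37×$25 (q = 37 of N = 69).
Shortfall ratios (z−y)/z: 0.8333 (×37); sum = 30.833333.
The income-gap ratio divides by q (the poor only): 30.833333 / 37 = 0.833.

0.833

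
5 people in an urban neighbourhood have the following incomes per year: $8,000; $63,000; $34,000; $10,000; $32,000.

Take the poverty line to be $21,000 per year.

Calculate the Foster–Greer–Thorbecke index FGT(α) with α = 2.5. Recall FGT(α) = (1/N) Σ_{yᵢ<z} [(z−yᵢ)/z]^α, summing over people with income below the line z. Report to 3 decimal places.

0.100

Incomes under z: $8,000, $10,000 (q = 2 of N = 5).
Shortfall ratios: (21000−8000)/21000 = 0.6190; (21000−10000)/21000 = 0.5238.
Raised to α = 2.5: 0.30152; 0.19858.
Sum = 0.500095; FGT(2.5) = 0.500095 / 5 = 0.100.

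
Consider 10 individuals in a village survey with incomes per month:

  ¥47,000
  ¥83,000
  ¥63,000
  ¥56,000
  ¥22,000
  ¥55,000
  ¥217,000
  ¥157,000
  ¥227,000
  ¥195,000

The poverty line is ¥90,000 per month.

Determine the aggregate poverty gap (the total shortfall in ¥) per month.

Incomes under z: ¥22,000, ¥47,000, ¥55,000, ¥56,000, ¥63,000, ¥83,000 (q = 6 of N = 10).
Individual gaps: 90000−22000 = 68000; 90000−47000 = 43000; 90000−55000 = 35000; 90000−56000 = 34000; 90000−63000 = 27000; 90000−83000 = 7000.
Aggregate gap = ¥214,000.

¥214,000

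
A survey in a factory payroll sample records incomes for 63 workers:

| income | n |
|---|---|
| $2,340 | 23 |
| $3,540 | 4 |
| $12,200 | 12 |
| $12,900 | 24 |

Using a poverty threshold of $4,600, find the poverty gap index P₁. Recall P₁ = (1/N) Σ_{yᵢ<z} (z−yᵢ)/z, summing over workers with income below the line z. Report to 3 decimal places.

Poor units: 23×$2,340, 4×$3,540 (q = 27 of N = 63).
Gap ratios (z−y)/z: (4600−2340)/4600 = 0.4913 (×23); (4600−3540)/4600 = 0.2304 (×4).
Σ = 12.221739. Dividing by the full population N = 63 gives P₁ = 0.194.

0.194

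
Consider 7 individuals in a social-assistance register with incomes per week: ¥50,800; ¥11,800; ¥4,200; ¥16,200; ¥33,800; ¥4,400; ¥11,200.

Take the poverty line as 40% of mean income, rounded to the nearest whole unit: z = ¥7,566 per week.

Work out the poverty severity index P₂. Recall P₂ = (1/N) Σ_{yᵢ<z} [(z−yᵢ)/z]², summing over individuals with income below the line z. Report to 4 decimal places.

0.0533

Below the line: ¥4,200, ¥4,400 (q = 2 of N = 7).
Shortfall ratios: (7566−4200)/7566 = 0.4449; (7566−4400)/7566 = 0.4185.
Squared: 0.1979; 0.1751.
Sum = 0.373024; P₂ = 0.373024 / 7 = 0.0533.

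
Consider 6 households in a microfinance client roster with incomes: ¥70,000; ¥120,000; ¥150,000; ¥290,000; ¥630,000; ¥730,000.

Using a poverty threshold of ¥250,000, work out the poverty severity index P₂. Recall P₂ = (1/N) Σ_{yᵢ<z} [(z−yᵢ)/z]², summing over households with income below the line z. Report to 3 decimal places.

Incomes under z: ¥70,000, ¥120,000, ¥150,000 (q = 3 of N = 6).
Shortfall ratios: (250000−70000)/250000 = 0.7200; (250000−120000)/250000 = 0.5200; (250000−150000)/250000 = 0.4000.
Squared: 0.5184; 0.2704; 0.1600.
Sum = 0.948800; P₂ = 0.948800 / 6 = 0.158.

0.158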